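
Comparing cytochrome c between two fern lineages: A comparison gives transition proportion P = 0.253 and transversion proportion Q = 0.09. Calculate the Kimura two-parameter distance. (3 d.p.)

Under the Kimura two-parameter model, d = −½ ln(1 − 2P − Q) − ¼ ln(1 − 2Q).
1 − 2P − Q = 0.404, giving −½ ln(0.404) = 0.453170.
1 − 2Q = 0.82, giving −¼ ln(0.82) = 0.049613.
d = 0.453170 + 0.049613 = 0.502783.

0.503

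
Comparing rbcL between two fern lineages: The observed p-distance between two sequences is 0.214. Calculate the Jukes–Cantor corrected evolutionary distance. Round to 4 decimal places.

0.2520

d = −(3/4) ln(1 − 4p/3) = −0.75 ln(1 − 0.285333) = −0.75 ln(0.714667)
  = −0.75 × (-0.335939) = 0.251954 substitutions/site.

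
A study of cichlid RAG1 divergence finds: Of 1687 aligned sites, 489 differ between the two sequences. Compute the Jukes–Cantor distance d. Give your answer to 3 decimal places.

0.366

p = 489/1687 ≈ 0.289864.
d = −(3/4) ln(1 − 4p/3) = −0.75 ln(1 − 0.386485) = −0.75 ln(0.613515)
  = −0.75 × (-0.488551) = 0.366413 substitutions/site.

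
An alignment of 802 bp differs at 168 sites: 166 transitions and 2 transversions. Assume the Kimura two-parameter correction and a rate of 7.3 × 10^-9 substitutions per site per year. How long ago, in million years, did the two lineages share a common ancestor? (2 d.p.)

P = 166/802 ≈ 0.206983 and Q = 2/802 ≈ 0.002494.
Under the Kimura two-parameter model, d = −½ ln(1 − 2P − Q) − ¼ ln(1 − 2Q).
1 − 2P − Q = 0.58354, giving −½ ln(0.58354) = 0.269321.
1 − 2Q = 0.995012, giving −¼ ln(0.995012) = 0.001250.
d = 0.269321 + 0.001250 = 0.270571.
Under a molecular clock d = 2μt, so t = d/(2μ) = 0.270571 / (2 × 7.3 × 10^-9) = 18.53 million years.

18.53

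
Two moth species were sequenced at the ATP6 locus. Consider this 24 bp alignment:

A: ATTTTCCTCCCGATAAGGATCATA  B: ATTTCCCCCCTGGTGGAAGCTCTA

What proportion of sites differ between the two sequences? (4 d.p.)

The sequences differ at 12 of 24 positions.
p = 12/24 = 0.5000.

0.5000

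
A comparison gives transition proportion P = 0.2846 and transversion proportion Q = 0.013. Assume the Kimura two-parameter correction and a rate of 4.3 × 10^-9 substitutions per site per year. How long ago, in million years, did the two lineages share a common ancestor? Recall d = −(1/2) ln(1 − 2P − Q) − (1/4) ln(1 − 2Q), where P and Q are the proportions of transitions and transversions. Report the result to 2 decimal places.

Under the Kimura two-parameter model, d = −½ ln(1 − 2P − Q) − ¼ ln(1 − 2Q).
1 − 2P − Q = 0.4178, giving −½ ln(0.4178) = 0.436376.
1 − 2Q = 0.974, giving −¼ ln(0.974) = 0.006586.
d = 0.436376 + 0.006586 = 0.442962.
Under a molecular clock d = 2μt, so t = d/(2μ) = 0.442962 / (2 × 4.3 × 10^-9) = 51.51 million years.

51.51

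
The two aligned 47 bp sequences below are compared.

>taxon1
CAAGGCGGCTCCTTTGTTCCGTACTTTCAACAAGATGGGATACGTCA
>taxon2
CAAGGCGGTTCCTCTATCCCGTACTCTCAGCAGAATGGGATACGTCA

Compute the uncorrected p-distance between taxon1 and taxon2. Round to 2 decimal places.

The sequences differ at 8 of 47 positions (sites 9, 14, 16, 18, 26, 30, 33, 34).
p = 8/47 = 0.170212… ≈ 0.17 (to 2 d.p.).

0.17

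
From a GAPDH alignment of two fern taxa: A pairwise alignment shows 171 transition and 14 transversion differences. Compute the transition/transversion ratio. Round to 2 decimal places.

R = 171/14 = 12.214285… ≈ 12.21 (to 2 d.p.).

12.21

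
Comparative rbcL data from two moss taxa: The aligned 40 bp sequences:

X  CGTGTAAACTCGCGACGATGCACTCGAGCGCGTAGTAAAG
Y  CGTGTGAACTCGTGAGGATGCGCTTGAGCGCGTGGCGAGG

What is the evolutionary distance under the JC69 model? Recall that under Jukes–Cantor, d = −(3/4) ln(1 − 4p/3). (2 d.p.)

The sequences differ at 9 of 40 sites (6, 13, 16, 22, 25, 34, 36, 37, 39), so p = 9/40 = 0.225.
d = −(3/4) ln(1 − 4p/3) = −0.75 ln(1 − 0.3) = −0.75 ln(0.7)
  = −0.75 × (-0.356675) = 0.267506 substitutions/site.

0.27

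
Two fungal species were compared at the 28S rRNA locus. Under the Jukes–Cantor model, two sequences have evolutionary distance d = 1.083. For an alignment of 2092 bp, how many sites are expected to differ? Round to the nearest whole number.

1199

Invert JC69: p = (3/4)(1 − e^(−4d/3)) = 0.75 × (1 − e^(-1.444)) = 0.75 × (1 − 0.235982) = 0.573014.
Expected differing sites = pL ≈ 0.573014 × 2092 = 1198.745288 ≈ 1199.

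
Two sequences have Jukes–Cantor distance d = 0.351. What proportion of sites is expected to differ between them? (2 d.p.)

p = (3/4)(1 − e^(−4d/3)) = 0.75 × (1 − e^(-0.468)) = 0.75 × (1 − 0.626254) = 0.280310.

0.28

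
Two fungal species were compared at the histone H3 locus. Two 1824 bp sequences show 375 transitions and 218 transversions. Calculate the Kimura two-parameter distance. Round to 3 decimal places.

0.447

P = 375/1824 ≈ 0.205592 and Q = 218/1824 ≈ 0.119518.
Under the Kimura two-parameter model, d = −½ ln(1 − 2P − Q) − ¼ ln(1 − 2Q).
1 − 2P − Q = 0.469298, giving −½ ln(0.469298) = 0.378259.
1 − 2Q = 0.760964, giving −¼ ln(0.760964) = 0.068292.
d = 0.378259 + 0.068292 = 0.446551.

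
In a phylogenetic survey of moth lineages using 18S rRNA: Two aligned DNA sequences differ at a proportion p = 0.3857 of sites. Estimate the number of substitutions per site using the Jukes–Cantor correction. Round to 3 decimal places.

0.542

d = −(3/4) ln(1 − 4p/3) = −0.75 ln(1 − 0.514267) = −0.75 ln(0.485733)
  = −0.75 × (-0.722096) = 0.541572 substitutions/site.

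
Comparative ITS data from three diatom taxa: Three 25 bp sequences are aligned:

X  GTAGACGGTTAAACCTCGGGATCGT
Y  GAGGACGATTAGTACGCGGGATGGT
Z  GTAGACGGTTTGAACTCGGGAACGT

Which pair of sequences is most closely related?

X–Y: 8/25 differ, p = 0.320, d = 0.417.
X–Z: 4/25 differ, p = 0.160, d = 0.180.
Y–Z: 8/25 differ, p = 0.320, d = 0.417.
The smallest distance is between X and Z.

X and Z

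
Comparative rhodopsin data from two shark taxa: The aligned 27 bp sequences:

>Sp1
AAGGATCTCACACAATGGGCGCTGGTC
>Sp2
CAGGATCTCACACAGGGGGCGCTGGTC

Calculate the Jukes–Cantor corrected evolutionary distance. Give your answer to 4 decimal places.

0.1203

The sequences differ at 3 of 27 sites (1, 15, 16), so p = 3/27 ≈ 0.111111.
d = −(3/4) ln(1 − 4p/3) = −0.75 ln(1 − 0.148148) = −0.75 ln(0.851852)
  = −0.75 × (-0.160342) = 0.120257 substitutions/site.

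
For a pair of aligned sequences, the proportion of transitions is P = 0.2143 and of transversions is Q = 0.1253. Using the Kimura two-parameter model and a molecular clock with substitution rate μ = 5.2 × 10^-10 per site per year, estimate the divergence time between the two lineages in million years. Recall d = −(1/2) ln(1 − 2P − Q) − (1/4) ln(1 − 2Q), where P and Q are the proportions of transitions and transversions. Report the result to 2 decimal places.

Under the Kimura two-parameter model, d = −½ ln(1 − 2P − Q) − ¼ ln(1 − 2Q).
1 − 2P − Q = 0.4461, giving −½ ln(0.4461) = 0.403606.
1 − 2Q = 0.7494, giving −¼ ln(0.7494) = 0.072121.
d = 0.403606 + 0.072121 = 0.475727.
Under a molecular clock d = 2μt, so t = d/(2μ) = 0.475727 / (2 × 5.2 × 10^-10) = 457.43 million years.

457.43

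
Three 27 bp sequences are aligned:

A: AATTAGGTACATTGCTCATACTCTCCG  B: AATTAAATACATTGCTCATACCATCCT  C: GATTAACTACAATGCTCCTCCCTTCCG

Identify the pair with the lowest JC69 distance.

A–B: 5/27 differ, p = 0.185, d = 0.213.
A–C: 8/27 differ, p = 0.296, d = 0.377.
B–C: 7/27 differ, p = 0.259, d = 0.318.
The smallest distance is between A and B.

A and B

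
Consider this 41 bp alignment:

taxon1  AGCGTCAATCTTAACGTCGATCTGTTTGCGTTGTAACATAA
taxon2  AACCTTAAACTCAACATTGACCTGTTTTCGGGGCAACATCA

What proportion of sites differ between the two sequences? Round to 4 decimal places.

The sequences differ at 13 of 41 positions.
p = 13/41 = 0.317073… ≈ 0.3171 (to 4 d.p.).

0.3171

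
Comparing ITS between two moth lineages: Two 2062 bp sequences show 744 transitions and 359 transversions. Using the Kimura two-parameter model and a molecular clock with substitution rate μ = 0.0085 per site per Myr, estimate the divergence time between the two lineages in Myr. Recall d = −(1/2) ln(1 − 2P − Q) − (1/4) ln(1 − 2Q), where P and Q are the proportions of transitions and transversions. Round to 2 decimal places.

P = 744/2062 ≈ 0.360815 and Q = 359/2062 ≈ 0.174103.
Under the Kimura two-parameter model, d = −½ ln(1 − 2P − Q) − ¼ ln(1 − 2Q).
1 − 2P − Q = 0.104267, giving −½ ln(0.104267) = 1.130400.
1 − 2Q = 0.651794, giving −¼ ln(0.651794) = 0.107007.
d = 1.130400 + 0.107007 = 1.237407.
Under a molecular clock d = 2μt, so t = d/(2μ) = 1.237407 / (2 × 0.0085) = 72.79 Myr.

72.79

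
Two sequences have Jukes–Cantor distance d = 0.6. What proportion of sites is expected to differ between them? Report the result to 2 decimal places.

0.41

p = (3/4)(1 − e^(−4d/3)) = 0.75 × (1 − e^(-0.8)) = 0.75 × (1 − 0.449329) = 0.413003.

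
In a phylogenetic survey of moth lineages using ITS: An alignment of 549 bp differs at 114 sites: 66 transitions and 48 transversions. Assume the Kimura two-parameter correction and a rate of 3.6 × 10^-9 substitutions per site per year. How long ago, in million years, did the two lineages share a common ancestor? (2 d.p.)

P = 66/549 ≈ 0.120219 and Q = 48/549 ≈ 0.087432.
Under the Kimura two-parameter model, d = −½ ln(1 − 2P − Q) − ¼ ln(1 − 2Q).
1 − 2P − Q = 0.67213, giving −½ ln(0.67213) = 0.198652.
1 − 2Q = 0.825136, giving −¼ ln(0.825136) = 0.048052.
d = 0.198652 + 0.048052 = 0.246704.
Under a molecular clock d = 2μt, so t = d/(2μ) = 0.246704 / (2 × 3.6 × 10^-9) = 34.26 million years.

34.26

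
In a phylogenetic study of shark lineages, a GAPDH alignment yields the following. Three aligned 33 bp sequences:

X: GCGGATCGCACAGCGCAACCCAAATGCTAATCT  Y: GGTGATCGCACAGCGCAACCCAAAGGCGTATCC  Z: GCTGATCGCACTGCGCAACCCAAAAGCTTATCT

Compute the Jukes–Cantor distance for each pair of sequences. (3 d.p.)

X–Y: 6/33 sites differ → p ≈ 0.181818, d = −0.75 ln(1 − 0.242424) = 0.208224 ≈ 0.208.
X–Z: 4/33 sites differ → p ≈ 0.121212, d = −0.75 ln(1 − 0.161616) = 0.132209 ≈ 0.132.
Y–Z: 5/33 sites differ → p ≈ 0.151515, d = −0.75 ln(1 − 0.20202) = 0.169254 ≈ 0.169.

d(X,Y) = 0.208, d(X,Z) = 0.132, d(Y,Z) = 0.169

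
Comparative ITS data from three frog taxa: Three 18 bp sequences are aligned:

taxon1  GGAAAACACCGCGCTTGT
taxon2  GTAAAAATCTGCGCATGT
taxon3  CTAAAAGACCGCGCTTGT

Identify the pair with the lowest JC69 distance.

taxon1 and taxon3

taxon1–taxon2: 5/18 differ, p = 0.278, d = 0.347.
taxon1–taxon3: 3/18 differ, p = 0.167, d = 0.188.
taxon2–taxon3: 5/18 differ, p = 0.278, d = 0.347.
The smallest distance is between taxon1 and taxon3.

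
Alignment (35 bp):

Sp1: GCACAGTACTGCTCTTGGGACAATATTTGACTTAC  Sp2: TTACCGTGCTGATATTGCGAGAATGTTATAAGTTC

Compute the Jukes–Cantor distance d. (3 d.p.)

The sequences differ at 14 of 35 sites, so p = 14/35 = 0.4.
d = −(3/4) ln(1 − 4p/3) = −0.75 ln(1 − 0.533333) = −0.75 ln(0.466667)
  = −0.75 × (-0.762139) = 0.571604 substitutions/site.

0.572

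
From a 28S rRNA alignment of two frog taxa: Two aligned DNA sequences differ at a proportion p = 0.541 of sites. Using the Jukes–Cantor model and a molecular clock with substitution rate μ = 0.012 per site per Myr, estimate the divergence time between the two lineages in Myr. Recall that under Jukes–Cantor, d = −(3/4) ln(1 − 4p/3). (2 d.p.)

39.93

d = −(3/4) ln(1 − 4p/3) = −0.75 ln(1 − 0.721333) = −0.75 ln(0.278667)
  = −0.75 × (-1.277738) = 0.958304 substitutions/site.
Under a molecular clock d = 2μt, so t = d/(2μ) = 0.958304 / (2 × 0.012) = 39.93 Myr.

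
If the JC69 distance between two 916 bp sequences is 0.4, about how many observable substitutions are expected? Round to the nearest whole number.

Invert JC69: p = (3/4)(1 − e^(−4d/3)) = 0.75 × (1 − e^(-0.533333)) = 0.75 × (1 − 0.586646) = 0.310016.
Expected differing sites = pL ≈ 0.310016 × 916 = 283.974656 ≈ 284.

284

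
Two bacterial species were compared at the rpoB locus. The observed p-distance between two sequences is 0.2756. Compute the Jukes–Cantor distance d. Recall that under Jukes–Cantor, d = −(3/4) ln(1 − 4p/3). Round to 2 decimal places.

d = −(3/4) ln(1 − 4p/3) = −0.75 ln(1 − 0.367467) = −0.75 ln(0.632533)
  = −0.75 × (-0.458023) = 0.343517 substitutions/site.

0.34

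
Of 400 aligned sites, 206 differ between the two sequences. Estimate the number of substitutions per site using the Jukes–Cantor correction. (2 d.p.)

p = 206/400 = 0.515.
d = −(3/4) ln(1 − 4p/3) = −0.75 ln(1 − 0.686667) = −0.75 ln(0.313333)
  = −0.75 × (-1.160489) = 0.870367 substitutions/site.

0.87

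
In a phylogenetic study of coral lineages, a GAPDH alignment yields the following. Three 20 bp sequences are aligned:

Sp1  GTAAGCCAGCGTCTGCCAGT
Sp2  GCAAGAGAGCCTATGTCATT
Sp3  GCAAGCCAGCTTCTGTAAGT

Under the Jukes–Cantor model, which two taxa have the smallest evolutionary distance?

Sp1 and Sp3

Sp1–Sp2: 7/20 differ, p = 0.350, d = 0.471.
Sp1–Sp3: 4/20 differ, p = 0.200, d = 0.233.
Sp2–Sp3: 6/20 differ, p = 0.300, d = 0.383.
The smallest distance is between Sp1 and Sp3.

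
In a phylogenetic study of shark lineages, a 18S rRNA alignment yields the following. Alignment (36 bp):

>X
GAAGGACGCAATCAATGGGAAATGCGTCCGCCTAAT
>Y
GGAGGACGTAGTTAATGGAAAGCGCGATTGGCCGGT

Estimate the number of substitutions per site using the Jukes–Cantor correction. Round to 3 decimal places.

The sequences differ at 14 of 36 sites, so p = 14/36 ≈ 0.388889.
d = −(3/4) ln(1 − 4p/3) = −0.75 ln(1 − 0.518519) = −0.75 ln(0.481481)
  = −0.75 × (-0.730889) = 0.548167 substitutions/site.

0.548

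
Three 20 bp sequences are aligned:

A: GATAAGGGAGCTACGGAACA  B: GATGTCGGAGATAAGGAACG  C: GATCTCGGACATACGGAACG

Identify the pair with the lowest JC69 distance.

A–B: 6/20 differ, p = 0.300, d = 0.383.
A–C: 6/20 differ, p = 0.300, d = 0.383.
B–C: 3/20 differ, p = 0.150, d = 0.167.
The smallest distance is between B and C.

B and C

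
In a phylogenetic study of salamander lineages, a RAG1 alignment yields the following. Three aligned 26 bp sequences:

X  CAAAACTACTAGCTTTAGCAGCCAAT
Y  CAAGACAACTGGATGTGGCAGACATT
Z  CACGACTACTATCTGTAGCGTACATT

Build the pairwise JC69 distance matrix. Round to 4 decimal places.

d(X,Y) = 0.3961, d(X,Z) = 0.3961, d(Y,Z) = 0.3961

X–Y: 8/26 sites differ → p ≈ 0.307692, d = −0.75 ln(1 − 0.410256) = 0.396050 ≈ 0.3961.
X–Z: 8/26 sites differ → p ≈ 0.307692, d = −0.75 ln(1 − 0.410256) = 0.396050 ≈ 0.3961.
Y–Z: 8/26 sites differ → p ≈ 0.307692, d = −0.75 ln(1 − 0.410256) = 0.396050 ≈ 0.3961.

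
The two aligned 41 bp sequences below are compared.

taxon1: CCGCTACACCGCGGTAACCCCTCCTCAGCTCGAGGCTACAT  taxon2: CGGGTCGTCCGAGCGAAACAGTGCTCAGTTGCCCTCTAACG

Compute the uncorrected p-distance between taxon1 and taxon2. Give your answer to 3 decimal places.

The sequences differ at 21 of 41 positions.
p = 21/41 = 0.512195… ≈ 0.512 (to 3 d.p.).

0.512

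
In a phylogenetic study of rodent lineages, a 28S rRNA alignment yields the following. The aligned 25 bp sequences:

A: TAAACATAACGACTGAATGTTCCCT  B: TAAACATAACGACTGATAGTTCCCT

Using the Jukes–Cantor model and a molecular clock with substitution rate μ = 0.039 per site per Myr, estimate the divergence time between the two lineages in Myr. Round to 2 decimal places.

1.08

The sequences differ at 2 of 25 sites (17, 18), so p = 2/25 = 0.08.
d = −(3/4) ln(1 − 4p/3) = −0.75 ln(1 − 0.106667) = −0.75 ln(0.893333)
  = −0.75 × (-0.112796) = 0.084597 substitutions/site.
Under a molecular clock d = 2μt, so t = d/(2μ) = 0.084597 / (2 × 0.039) = 1.08 Myr.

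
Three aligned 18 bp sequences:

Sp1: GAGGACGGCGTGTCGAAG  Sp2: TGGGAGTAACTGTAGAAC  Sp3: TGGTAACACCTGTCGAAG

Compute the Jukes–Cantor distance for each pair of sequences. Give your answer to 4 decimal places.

Sp1–Sp2: 9/18 sites differ → p = 0.5, d = −0.75 ln(1 − 0.666667) = 0.823960 ≈ 0.8240.
Sp1–Sp3: 7/18 sites differ → p ≈ 0.388889, d = −0.75 ln(1 − 0.518519) = 0.548166 ≈ 0.5482.
Sp2–Sp3: 6/18 sites differ → p ≈ 0.333333, d = −0.75 ln(1 − 0.444444) = 0.440839 ≈ 0.4408.

d(Sp1,Sp2) = 0.8240, d(Sp1,Sp3) = 0.5482, d(Sp2,Sp3) = 0.4408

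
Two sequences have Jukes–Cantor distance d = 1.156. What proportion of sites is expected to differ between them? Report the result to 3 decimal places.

p = (3/4)(1 − e^(−4d/3)) = 0.75 × (1 − e^(-1.541333)) = 0.75 × (1 − 0.214096) = 0.589428.

0.589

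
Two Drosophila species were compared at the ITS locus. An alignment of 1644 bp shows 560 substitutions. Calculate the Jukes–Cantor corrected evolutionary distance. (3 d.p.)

0.454

p = 560/1644 ≈ 0.340633.
d = −(3/4) ln(1 − 4p/3) = −0.75 ln(1 − 0.454177) = −0.75 ln(0.545823)
  = −0.75 × (-0.605461) = 0.454096 substitutions/site.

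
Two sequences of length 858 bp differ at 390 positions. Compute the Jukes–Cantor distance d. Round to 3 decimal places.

0.699

p = 390/858 ≈ 0.454545.
d = −(3/4) ln(1 − 4p/3) = −0.75 ln(1 − 0.60606) = −0.75 ln(0.39394)
  = −0.75 × (-0.931557) = 0.698668 substitutions/site.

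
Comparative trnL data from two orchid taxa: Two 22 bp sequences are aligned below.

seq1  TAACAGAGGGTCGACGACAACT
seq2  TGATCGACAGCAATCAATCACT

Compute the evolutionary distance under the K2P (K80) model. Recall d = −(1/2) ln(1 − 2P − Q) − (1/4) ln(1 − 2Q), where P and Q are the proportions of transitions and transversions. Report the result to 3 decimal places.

1.148

Of 22 sites, 7 differences are transitions and 5 are transversions, so P = 7/22 ≈ 0.318182 and Q = 5/22 ≈ 0.227273.
Under the Kimura two-parameter model, d = −½ ln(1 − 2P − Q) − ¼ ln(1 − 2Q).
1 − 2P − Q = 0.136363, giving −½ ln(0.136363) = 0.996217.
1 − 2Q = 0.545454, giving −¼ ln(0.545454) = 0.151534.
d = 0.996217 + 0.151534 = 1.147751.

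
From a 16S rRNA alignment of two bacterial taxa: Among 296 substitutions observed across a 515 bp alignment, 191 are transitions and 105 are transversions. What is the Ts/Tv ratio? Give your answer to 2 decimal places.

1.82

R = 191/105 = 1.819047… ≈ 1.82 (to 2 d.p.).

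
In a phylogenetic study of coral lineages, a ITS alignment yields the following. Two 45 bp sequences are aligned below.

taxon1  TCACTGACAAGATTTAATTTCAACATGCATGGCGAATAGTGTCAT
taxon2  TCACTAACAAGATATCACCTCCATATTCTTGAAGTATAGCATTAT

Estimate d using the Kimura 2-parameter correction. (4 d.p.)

Of 45 sites, 8 differences are transitions and 7 are transversions, so P = 8/45 ≈ 0.177778 and Q = 7/45 ≈ 0.155556.
Under the Kimura two-parameter model, d = −½ ln(1 − 2P − Q) − ¼ ln(1 − 2Q).
1 − 2P − Q = 0.488888, giving −½ ln(0.488888) = 0.357811.
1 − 2Q = 0.688888, giving −¼ ln(0.688888) = 0.093169.
d = 0.357811 + 0.093169 = 0.450980.

0.4510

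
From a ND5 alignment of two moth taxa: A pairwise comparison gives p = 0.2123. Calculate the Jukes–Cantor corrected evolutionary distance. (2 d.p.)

0.25

d = −(3/4) ln(1 − 4p/3) = −0.75 ln(1 − 0.283067) = −0.75 ln(0.716933)
  = −0.75 × (-0.332773) = 0.249580 substitutions/site.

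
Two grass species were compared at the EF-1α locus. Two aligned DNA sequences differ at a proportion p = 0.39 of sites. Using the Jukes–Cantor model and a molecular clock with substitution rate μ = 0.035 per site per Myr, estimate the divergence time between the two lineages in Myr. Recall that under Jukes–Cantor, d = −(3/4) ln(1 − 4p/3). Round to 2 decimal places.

d = −(3/4) ln(1 − 4p/3) = −0.75 ln(1 − 0.52) = −0.75 ln(0.48)
  = −0.75 × (-0.733969) = 0.550477 substitutions/site.
Under a molecular clock d = 2μt, so t = d/(2μ) = 0.550477 / (2 × 0.035) = 7.86 Myr.

7.86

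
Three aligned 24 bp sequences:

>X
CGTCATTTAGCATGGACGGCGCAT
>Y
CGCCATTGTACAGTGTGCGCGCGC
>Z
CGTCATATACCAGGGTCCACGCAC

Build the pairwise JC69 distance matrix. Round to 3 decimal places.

d(X,Y) = 0.708, d(X,Z) = 0.369, d(Y,Z) = 0.520

X–Y: 11/24 sites differ → p ≈ 0.458333, d = −0.75 ln(1 − 0.611111) = 0.708346 ≈ 0.708.
X–Z: 7/24 sites differ → p ≈ 0.291667, d = −0.75 ln(1 − 0.388889) = 0.369358 ≈ 0.369.
Y–Z: 9/24 sites differ → p = 0.375, d = −0.75 ln(1 − 0.5) = 0.519860 ≈ 0.520.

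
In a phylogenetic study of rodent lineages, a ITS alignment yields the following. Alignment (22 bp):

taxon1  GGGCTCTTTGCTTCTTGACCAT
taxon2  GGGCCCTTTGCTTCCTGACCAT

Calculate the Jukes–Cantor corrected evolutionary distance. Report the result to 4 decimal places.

0.0969

The sequences differ at 2 of 22 sites (5, 15), so p = 2/22 ≈ 0.090909.
d = −(3/4) ln(1 − 4p/3) = −0.75 ln(1 − 0.121212) = −0.75 ln(0.878788)
  = −0.75 × (-0.129212) = 0.096909 substitutions/site.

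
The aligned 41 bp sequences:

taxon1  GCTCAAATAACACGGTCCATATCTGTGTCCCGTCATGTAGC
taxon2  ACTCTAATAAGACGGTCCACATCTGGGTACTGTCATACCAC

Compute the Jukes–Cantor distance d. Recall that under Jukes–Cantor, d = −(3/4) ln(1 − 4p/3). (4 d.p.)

0.3321

The sequences differ at 11 of 41 sites, so p = 11/41 ≈ 0.268293.
d = −(3/4) ln(1 − 4p/3) = −0.75 ln(1 − 0.357724) = −0.75 ln(0.642276)
  = −0.75 × (-0.442737) = 0.332053 substitutions/site.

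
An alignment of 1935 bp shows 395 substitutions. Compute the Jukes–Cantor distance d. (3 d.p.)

p = 395/1935 ≈ 0.204134.
d = −(3/4) ln(1 − 4p/3) = −0.75 ln(1 − 0.272179) = −0.75 ln(0.727821)
  = −0.75 × (-0.317700) = 0.238275 substitutions/site.

0.238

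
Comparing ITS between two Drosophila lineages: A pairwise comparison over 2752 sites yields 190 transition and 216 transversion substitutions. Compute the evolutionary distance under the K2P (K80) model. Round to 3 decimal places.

0.165

P = 190/2752 ≈ 0.069041 and Q = 216/2752 ≈ 0.078488.
Under the Kimura two-parameter model, d = −½ ln(1 − 2P − Q) − ¼ ln(1 − 2Q).
1 − 2P − Q = 0.78343, giving −½ ln(0.78343) = 0.122037.
1 − 2Q = 0.843024, giving −¼ ln(0.843024) = 0.042690.
d = 0.122037 + 0.042690 = 0.164727.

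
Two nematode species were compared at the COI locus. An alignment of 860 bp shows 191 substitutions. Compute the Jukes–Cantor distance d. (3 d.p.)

0.263

p = 191/860 ≈ 0.222093.
d = −(3/4) ln(1 − 4p/3) = −0.75 ln(1 − 0.296124) = −0.75 ln(0.703876)
  = −0.75 × (-0.351153) = 0.263365 substitutions/site.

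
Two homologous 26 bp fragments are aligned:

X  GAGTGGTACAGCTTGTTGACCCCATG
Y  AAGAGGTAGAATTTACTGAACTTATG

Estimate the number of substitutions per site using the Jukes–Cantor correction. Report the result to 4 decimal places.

0.5393

The sequences differ at 10 of 26 sites (1, 4, 9, 11, 12, 15, 16, 20, 22, 23), so p = 10/26 ≈ 0.384615.
d = −(3/4) ln(1 − 4p/3) = −0.75 ln(1 − 0.51282) = −0.75 ln(0.48718)
  = −0.75 × (-0.719122) = 0.539342 substitutions/site.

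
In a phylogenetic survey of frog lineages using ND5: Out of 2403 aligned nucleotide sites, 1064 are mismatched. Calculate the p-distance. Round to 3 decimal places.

0.443

p = 1064/2403 = 0.442779… ≈ 0.443 (to 3 d.p.).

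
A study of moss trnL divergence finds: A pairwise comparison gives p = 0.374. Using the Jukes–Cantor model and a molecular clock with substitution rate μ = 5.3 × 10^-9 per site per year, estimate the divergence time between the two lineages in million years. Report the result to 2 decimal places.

d = −(3/4) ln(1 − 4p/3) = −0.75 ln(1 − 0.498667) = −0.75 ln(0.501333)
  = −0.75 × (-0.690485) = 0.517864 substitutions/site.
Under a molecular clock d = 2μt, so t = d/(2μ) = 0.517864 / (2 × 5.3 × 10^-9) = 48.86 million years.

48.86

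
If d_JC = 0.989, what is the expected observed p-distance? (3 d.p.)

0.549

p = (3/4)(1 − e^(−4d/3)) = 0.75 × (1 − e^(-1.318667)) = 0.75 × (1 − 0.267492) = 0.549381.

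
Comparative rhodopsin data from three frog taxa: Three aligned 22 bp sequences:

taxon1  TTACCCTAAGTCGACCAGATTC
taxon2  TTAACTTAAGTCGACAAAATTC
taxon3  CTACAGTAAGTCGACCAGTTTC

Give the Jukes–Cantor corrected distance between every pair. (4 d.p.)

d(taxon1,taxon2) = 0.2082, d(taxon1,taxon3) = 0.2082, d(taxon2,taxon3) = 0.4141

taxon1–taxon2: 4/22 sites differ → p ≈ 0.181818, d = −0.75 ln(1 − 0.242424) = 0.208224 ≈ 0.2082.
taxon1–taxon3: 4/22 sites differ → p ≈ 0.181818, d = −0.75 ln(1 − 0.242424) = 0.208224 ≈ 0.2082.
taxon2–taxon3: 7/22 sites differ → p ≈ 0.318182, d = −0.75 ln(1 − 0.424243) = 0.414052 ≈ 0.4141.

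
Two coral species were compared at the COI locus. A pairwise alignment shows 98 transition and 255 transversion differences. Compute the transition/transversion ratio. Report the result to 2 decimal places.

R = 98/255 = 0.384313… ≈ 0.38 (to 2 d.p.).

0.38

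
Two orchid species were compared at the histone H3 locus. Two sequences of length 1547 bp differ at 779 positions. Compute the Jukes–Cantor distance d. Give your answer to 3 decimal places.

p = 779/1547 ≈ 0.503555.
d = −(3/4) ln(1 − 4p/3) = −0.75 ln(1 − 0.671407) = −0.75 ln(0.328593)
  = −0.75 × (-1.112935) = 0.834701 substitutions/site.

0.835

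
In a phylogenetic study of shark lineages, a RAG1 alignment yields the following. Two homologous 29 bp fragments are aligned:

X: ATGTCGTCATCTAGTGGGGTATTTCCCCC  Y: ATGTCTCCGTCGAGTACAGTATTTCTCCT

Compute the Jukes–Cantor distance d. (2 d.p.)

The sequences differ at 9 of 29 sites (6, 7, 9, 12, 16, 17, 18, 26, 29), so p = 9/29 ≈ 0.310345.
d = −(3/4) ln(1 − 4p/3) = −0.75 ln(1 − 0.413793) = −0.75 ln(0.586207)
  = −0.75 × (-0.534082) = 0.400562 substitutions/site.

0.40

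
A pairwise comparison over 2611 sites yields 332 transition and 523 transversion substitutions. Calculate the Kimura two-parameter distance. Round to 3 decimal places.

0.431

P = 332/2611 ≈ 0.127154 and Q = 523/2611 ≈ 0.200306.
Under the Kimura two-parameter model, d = −½ ln(1 − 2P − Q) − ¼ ln(1 − 2Q).
1 − 2P − Q = 0.545386, giving −½ ln(0.545386) = 0.303131.
1 − 2Q = 0.599388, giving −¼ ln(0.599388) = 0.127962.
d = 0.303131 + 0.127962 = 0.431093.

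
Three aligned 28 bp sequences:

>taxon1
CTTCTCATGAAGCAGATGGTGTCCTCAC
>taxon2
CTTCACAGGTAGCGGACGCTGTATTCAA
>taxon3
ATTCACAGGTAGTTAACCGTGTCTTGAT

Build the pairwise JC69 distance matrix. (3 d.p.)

taxon1–taxon2: 9/28 sites differ → p ≈ 0.321429, d = −0.75 ln(1 − 0.428572) = 0.419713 ≈ 0.420.
taxon1–taxon3: 12/28 sites differ → p ≈ 0.428571, d = −0.75 ln(1 − 0.571428) = 0.635472 ≈ 0.635.
taxon2–taxon3: 9/28 sites differ → p ≈ 0.321429, d = −0.75 ln(1 − 0.428572) = 0.419713 ≈ 0.420.

d(taxon1,taxon2) = 0.420, d(taxon1,taxon3) = 0.635, d(taxon2,taxon3) = 0.420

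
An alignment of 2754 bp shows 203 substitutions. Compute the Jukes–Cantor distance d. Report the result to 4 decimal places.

0.0776

p = 203/2754 ≈ 0.073711.
d = −(3/4) ln(1 − 4p/3) = −0.75 ln(1 − 0.098281) = −0.75 ln(0.901719)
  = −0.75 × (-0.103452) = 0.077589 substitutions/site.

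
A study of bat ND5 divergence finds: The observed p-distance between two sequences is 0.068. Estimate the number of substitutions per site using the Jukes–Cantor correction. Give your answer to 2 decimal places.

d = −(3/4) ln(1 − 4p/3) = −0.75 ln(1 − 0.090667) = −0.75 ln(0.909333)
  = −0.75 × (-0.095044) = 0.071283 substitutions/site.

0.07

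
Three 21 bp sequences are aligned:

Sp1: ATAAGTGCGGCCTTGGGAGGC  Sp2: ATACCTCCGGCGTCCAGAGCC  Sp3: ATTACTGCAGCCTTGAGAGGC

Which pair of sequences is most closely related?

Sp1–Sp2: 8/21 differ, p = 0.381, d = 0.532.
Sp1–Sp3: 4/21 differ, p = 0.190, d = 0.220.
Sp2–Sp3: 8/21 differ, p = 0.381, d = 0.532.
The smallest distance is between Sp1 and Sp3.

Sp1 and Sp3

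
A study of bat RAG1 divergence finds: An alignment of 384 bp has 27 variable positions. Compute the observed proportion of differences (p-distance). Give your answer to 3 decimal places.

p = 27/384 = 0.070312… ≈ 0.070 (to 3 d.p.).

0.070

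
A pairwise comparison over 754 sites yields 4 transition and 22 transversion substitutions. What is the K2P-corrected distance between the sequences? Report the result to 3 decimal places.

P = 4/754 ≈ 0.005305 and Q = 22/754 ≈ 0.029178.
Under the Kimura two-parameter model, d = −½ ln(1 − 2P − Q) − ¼ ln(1 − 2Q).
1 − 2P − Q = 0.960212, giving −½ ln(0.960212) = 0.020301.
1 − 2Q = 0.941644, giving −¼ ln(0.941644) = 0.015032.
d = 0.020301 + 0.015032 = 0.035333.

0.035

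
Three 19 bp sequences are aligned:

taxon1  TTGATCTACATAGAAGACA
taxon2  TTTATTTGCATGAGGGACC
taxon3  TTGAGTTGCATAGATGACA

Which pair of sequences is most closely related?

taxon1 and taxon3

taxon1–taxon2: 8/19 differ, p = 0.421, d = 0.618.
taxon1–taxon3: 4/19 differ, p = 0.211, d = 0.247.
taxon2–taxon3: 7/19 differ, p = 0.368, d = 0.507.
The smallest distance is between taxon1 and taxon3.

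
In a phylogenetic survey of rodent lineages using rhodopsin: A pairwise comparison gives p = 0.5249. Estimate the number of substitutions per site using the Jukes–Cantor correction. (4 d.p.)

0.9026

d = −(3/4) ln(1 − 4p/3) = −0.75 ln(1 − 0.699867) = −0.75 ln(0.300133)
  = −0.75 × (-1.203530) = 0.902648 substitutions/site.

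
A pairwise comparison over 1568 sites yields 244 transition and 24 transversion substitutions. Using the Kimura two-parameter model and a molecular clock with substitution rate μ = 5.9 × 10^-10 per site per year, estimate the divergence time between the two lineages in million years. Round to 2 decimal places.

P = 244/1568 ≈ 0.155612 and Q = 24/1568 ≈ 0.015306.
Under the Kimura two-parameter model, d = −½ ln(1 − 2P − Q) − ¼ ln(1 − 2Q).
1 − 2P − Q = 0.67347, giving −½ ln(0.67347) = 0.197656.
1 − 2Q = 0.969388, giving −¼ ln(0.969388) = 0.007773.
d = 0.197656 + 0.007773 = 0.205429.
Under a molecular clock d = 2μt, so t = d/(2μ) = 0.205429 / (2 × 5.9 × 10^-10) = 174.09 million years.

174.09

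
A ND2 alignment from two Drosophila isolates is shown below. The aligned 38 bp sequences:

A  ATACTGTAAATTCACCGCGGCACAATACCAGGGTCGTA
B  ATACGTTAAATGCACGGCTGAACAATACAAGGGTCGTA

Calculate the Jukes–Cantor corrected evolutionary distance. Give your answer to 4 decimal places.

The sequences differ at 7 of 38 sites (5, 6, 12, 16, 19, 21, 29), so p = 7/38 ≈ 0.184211.
d = −(3/4) ln(1 − 4p/3) = −0.75 ln(1 − 0.245615) = −0.75 ln(0.754385)
  = −0.75 × (-0.281852) = 0.211389 substitutions/site.

0.2114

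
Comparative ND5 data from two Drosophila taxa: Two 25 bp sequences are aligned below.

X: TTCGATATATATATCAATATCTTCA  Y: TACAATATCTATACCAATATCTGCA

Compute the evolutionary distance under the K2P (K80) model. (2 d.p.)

Of 25 sites, 2 differences are transitions and 3 are transversions, so P = 2/25 = 0.08 and Q = 3/25 = 0.12.
Under the Kimura two-parameter model, d = −½ ln(1 − 2P − Q) − ¼ ln(1 − 2Q).
1 − 2P − Q = 0.72, giving −½ ln(0.72) = 0.164252.
1 − 2Q = 0.76, giving −¼ ln(0.76) = 0.068609.
d = 0.164252 + 0.068609 = 0.232861.

0.23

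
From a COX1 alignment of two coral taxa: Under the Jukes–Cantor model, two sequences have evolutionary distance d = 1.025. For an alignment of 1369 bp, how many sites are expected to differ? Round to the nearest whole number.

765

Invert JC69: p = (3/4)(1 − e^(−4d/3)) = 0.75 × (1 − e^(-1.366667)) = 0.75 × (1 − 0.254955) = 0.558784.
Expected differing sites = pL ≈ 0.558784 × 1369 = 764.975296 ≈ 765.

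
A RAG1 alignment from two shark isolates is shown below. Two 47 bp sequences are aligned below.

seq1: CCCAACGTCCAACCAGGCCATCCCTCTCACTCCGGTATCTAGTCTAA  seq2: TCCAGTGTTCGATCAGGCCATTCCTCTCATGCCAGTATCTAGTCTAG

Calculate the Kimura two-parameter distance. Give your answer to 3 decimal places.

0.307

Of 47 sites, 10 differences are transitions and 1 are transversions, so P = 10/47 ≈ 0.212766 and Q = 1/47 ≈ 0.021277.
Under the Kimura two-parameter model, d = −½ ln(1 − 2P − Q) − ¼ ln(1 − 2Q).
1 − 2P − Q = 0.553191, giving −½ ln(0.553191) = 0.296026.
1 − 2Q = 0.957446, giving −¼ ln(0.957446) = 0.010871.
d = 0.296026 + 0.010871 = 0.306897.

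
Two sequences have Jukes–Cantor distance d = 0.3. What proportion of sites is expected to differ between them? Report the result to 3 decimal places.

p = (3/4)(1 − e^(−4d/3)) = 0.75 × (1 − e^(-0.4)) = 0.75 × (1 − 0.670320) = 0.247260.

0.247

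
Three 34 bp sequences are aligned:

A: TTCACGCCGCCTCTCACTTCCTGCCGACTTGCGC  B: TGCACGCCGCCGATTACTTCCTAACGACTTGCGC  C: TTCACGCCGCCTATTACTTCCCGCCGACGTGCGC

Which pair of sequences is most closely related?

A–B: 6/34 differ, p = 0.176, d = 0.201.
A–C: 4/34 differ, p = 0.118, d = 0.128.
B–C: 6/34 differ, p = 0.176, d = 0.201.
The smallest distance is between A and C.

A and C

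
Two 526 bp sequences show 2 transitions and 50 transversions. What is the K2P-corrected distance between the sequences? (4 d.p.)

0.1069

P = 2/526 ≈ 0.003802 and Q = 50/526 ≈ 0.095057.
Under the Kimura two-parameter model, d = −½ ln(1 − 2P − Q) − ¼ ln(1 − 2Q).
1 − 2P − Q = 0.897339, giving −½ ln(0.897339) = 0.054161.
1 − 2Q = 0.809886, giving −¼ ln(0.809886) = 0.052715.
d = 0.054161 + 0.052715 = 0.106876.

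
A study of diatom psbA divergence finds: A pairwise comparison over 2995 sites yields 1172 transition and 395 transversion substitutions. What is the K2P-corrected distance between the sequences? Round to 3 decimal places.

1.306

P = 1172/2995 ≈ 0.391319 and Q = 395/2995 ≈ 0.131886.
Under the Kimura two-parameter model, d = −½ ln(1 − 2P − Q) − ¼ ln(1 − 2Q).
1 − 2P − Q = 0.085476, giving −½ ln(0.085476) = 1.229760.
1 − 2Q = 0.736228, giving −¼ ln(0.736228) = 0.076554.
d = 1.229760 + 0.076554 = 1.306314.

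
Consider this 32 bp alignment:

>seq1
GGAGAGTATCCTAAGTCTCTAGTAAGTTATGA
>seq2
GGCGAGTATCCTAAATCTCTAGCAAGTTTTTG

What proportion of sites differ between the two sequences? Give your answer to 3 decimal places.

The sequences differ at 6 of 32 positions (sites 3, 15, 23, 29, 31, 32).
p = 6/32 = 0.1875 ≈ 0.188 (to 3 d.p.).

0.188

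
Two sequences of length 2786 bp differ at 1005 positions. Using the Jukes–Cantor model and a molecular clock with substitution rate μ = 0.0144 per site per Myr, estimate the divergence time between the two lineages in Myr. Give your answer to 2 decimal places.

17.08

p = 1005/2786 ≈ 0.360732.
d = −(3/4) ln(1 − 4p/3) = −0.75 ln(1 − 0.480976) = −0.75 ln(0.519024)
  = −0.75 × (-0.655805) = 0.491854 substitutions/site.
Under a molecular clock d = 2μt, so t = d/(2μ) = 0.491854 / (2 × 0.0144) = 17.08 Myr.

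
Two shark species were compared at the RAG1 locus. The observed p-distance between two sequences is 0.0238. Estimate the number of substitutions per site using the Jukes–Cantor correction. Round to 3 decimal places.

d = −(3/4) ln(1 − 4p/3) = −0.75 ln(1 − 0.031733) = −0.75 ln(0.968267)
  = −0.75 × (-0.032247) = 0.024185 substitutions/site.

0.024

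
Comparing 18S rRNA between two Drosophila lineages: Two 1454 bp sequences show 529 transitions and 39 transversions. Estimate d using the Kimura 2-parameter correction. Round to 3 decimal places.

0.716

P = 529/1454 ≈ 0.363824 and Q = 39/1454 ≈ 0.026823.
Under the Kimura two-parameter model, d = −½ ln(1 − 2P − Q) − ¼ ln(1 − 2Q).
1 − 2P − Q = 0.245529, giving −½ ln(0.245529) = 0.702170.
1 − 2Q = 0.946354, giving −¼ ln(0.946354) = 0.013785.
d = 0.702170 + 0.013785 = 0.715955.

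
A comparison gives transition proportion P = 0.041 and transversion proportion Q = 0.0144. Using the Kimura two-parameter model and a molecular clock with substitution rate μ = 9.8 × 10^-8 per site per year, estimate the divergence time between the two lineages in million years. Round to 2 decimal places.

0.30

Under the Kimura two-parameter model, d = −½ ln(1 − 2P − Q) − ¼ ln(1 − 2Q).
1 − 2P − Q = 0.9036, giving −½ ln(0.9036) = 0.050684.
1 − 2Q = 0.9712, giving −¼ ln(0.9712) = 0.007306.
d = 0.050684 + 0.007306 = 0.057990.
Under a molecular clock d = 2μt, so t = d/(2μ) = 0.057990 / (2 × 9.8 × 10^-8) = 0.30 million years.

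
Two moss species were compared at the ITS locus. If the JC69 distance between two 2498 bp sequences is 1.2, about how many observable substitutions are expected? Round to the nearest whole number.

Invert JC69: p = (3/4)(1 − e^(−4d/3)) = 0.75 × (1 − e^(-1.6)) = 0.75 × (1 − 0.201897) = 0.598577.
Expected differing sites = pL ≈ 0.598577 × 2498 = 1495.245346 ≈ 1495.

1495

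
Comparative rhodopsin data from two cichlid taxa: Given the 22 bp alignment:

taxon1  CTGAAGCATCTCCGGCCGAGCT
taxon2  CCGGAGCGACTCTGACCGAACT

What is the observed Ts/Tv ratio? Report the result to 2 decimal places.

6.00

Transitions are A↔G and C↔T; transversions are all other mismatches.
Transitions: 6. Transversions: 1.
R = 6/1 = 6.00.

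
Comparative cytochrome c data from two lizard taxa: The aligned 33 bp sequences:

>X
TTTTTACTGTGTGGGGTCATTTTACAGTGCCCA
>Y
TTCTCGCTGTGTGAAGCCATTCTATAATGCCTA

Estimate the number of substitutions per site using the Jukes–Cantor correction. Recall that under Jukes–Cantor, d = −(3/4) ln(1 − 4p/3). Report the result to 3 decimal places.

0.388

The sequences differ at 10 of 33 sites (3, 5, 6, 14, 15, 17, 22, 25, 27, 32), so p = 10/33 ≈ 0.30303.
d = −(3/4) ln(1 − 4p/3) = −0.75 ln(1 − 0.40404) = −0.75 ln(0.59596)
  = −0.75 × (-0.517582) = 0.388187 substitutions/site.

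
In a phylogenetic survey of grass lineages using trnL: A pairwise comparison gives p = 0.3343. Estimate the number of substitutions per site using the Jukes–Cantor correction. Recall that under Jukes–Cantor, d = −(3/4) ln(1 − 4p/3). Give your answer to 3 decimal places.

0.443

d = −(3/4) ln(1 − 4p/3) = −0.75 ln(1 − 0.445733) = −0.75 ln(0.554267)
  = −0.75 × (-0.590109) = 0.442582 substitutions/site.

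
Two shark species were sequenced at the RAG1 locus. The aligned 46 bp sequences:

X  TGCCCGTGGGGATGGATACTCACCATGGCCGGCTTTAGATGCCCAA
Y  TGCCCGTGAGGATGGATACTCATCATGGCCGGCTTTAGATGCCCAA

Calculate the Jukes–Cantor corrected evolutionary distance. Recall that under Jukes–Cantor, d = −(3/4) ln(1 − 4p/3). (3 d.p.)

The sequences differ at 2 of 46 sites (9, 23), so p = 2/46 ≈ 0.043478.
d = −(3/4) ln(1 − 4p/3) = −0.75 ln(1 − 0.057971) = −0.75 ln(0.942029)
  = −0.75 × (-0.059719) = 0.044789 substitutions/site.

0.045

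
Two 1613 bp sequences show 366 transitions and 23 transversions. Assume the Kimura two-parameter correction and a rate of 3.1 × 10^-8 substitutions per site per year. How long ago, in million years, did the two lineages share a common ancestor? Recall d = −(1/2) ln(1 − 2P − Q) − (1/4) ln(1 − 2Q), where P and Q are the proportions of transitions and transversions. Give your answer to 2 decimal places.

5.21

P = 366/1613 ≈ 0.226906 and Q = 23/1613 ≈ 0.014259.
Under the Kimura two-parameter model, d = −½ ln(1 − 2P − Q) − ¼ ln(1 − 2Q).
1 − 2P − Q = 0.531929, giving −½ ln(0.531929) = 0.315623.
1 − 2Q = 0.971482, giving −¼ ln(0.971482) = 0.007233.
d = 0.315623 + 0.007233 = 0.322856.
Under a molecular clock d = 2μt, so t = d/(2μ) = 0.322856 / (2 × 3.1 × 10^-8) = 5.21 million years.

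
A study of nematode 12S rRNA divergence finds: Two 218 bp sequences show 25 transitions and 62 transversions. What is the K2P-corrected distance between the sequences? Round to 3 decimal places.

P = 25/218 ≈ 0.114679 and Q = 62/218 ≈ 0.284404.
Under the Kimura two-parameter model, d = −½ ln(1 − 2P − Q) − ¼ ln(1 − 2Q).
1 − 2P − Q = 0.486238, giving −½ ln(0.486238) = 0.360529.
1 − 2Q = 0.431192, giving −¼ ln(0.431192) = 0.210300.
d = 0.360529 + 0.210300 = 0.570829.

0.571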